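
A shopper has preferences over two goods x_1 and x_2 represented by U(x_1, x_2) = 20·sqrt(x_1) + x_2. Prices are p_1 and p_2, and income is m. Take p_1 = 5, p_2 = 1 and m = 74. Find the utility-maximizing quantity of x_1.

x_1* = 4

Utility is quasi-linear in x_2; the FOC for x_1 is 10/√x_1 = p_1/p_2.
Solve: √x_1 = 10·p_2/p_1, so x_1*(p_1,p_2) = (10·p_2/p_1)², and x_2* = (m − p_1·x_1*)/p_2.
Plugging in: x_1* = (10·1/5)² = 4.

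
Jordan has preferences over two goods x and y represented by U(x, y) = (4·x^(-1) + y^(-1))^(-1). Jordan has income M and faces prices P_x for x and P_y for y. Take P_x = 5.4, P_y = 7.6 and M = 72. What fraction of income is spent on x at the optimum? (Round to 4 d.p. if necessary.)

From the CES first-order condition, 4·(y/x)^(2) = P_x/P_y.
Hence y/x = ((1/4)·P_x/P_y)^(1/(2)), i.e. raised to the 0.5 power.
Substitute y = (y/x)·x into the budget: x* = M/(P_x + P_y·(y/x)).
Numerically y/x = 0.421464, so x* = 72/(5.4 + 7.6·0.421464) = 8.3691 and y* = 0.421464·8.3691 = 3.5273.
Expenditure on x: 5.4·8.3691 = 45.1929; share = 0.6277.

share on x = 0.6277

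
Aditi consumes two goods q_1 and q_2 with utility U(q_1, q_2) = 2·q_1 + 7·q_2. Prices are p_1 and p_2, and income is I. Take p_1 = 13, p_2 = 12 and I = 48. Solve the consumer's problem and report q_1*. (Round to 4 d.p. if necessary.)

q_1* = 0

Perfect substitutes: compare marginal utility per dollar. 2/p_1 vs 7/p_2 → 0.1538 vs 0.5833.
q_2 gives more utility per dollar, so spend all income on q_2: q_2* = I/p_2, q_1* = 0.
Numerically: q_1* = 0, q_2* = 4.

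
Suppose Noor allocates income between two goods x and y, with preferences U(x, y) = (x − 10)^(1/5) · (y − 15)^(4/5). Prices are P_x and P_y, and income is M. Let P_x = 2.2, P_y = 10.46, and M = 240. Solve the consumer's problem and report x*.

x* = 15.5545

Let x' = x−10, y' = y−15. MRS = (1/4)·y'/x' = P_x/P_y.
After buying the subsistence bundle (10, 15), a share 0.2 of the remaining income goes to x: x* = 10 + 0.2·(M − 10P_x − 15P_y)/P_x.
Discretionary income = 240 − 10·2.2 − 15·10.46 = 61.1; x* = 10 + 0.2·61.1/2.2 = 15.5545.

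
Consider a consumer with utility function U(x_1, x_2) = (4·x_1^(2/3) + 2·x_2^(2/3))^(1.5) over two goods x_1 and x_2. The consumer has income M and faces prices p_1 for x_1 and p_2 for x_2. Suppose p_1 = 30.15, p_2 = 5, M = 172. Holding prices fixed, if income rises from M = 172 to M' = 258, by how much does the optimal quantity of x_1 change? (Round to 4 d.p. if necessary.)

Δx_1* = 0.5144

From the CES first-order condition, 2·(x_2/x_1)^(1/3) = p_1/p_2.
Solve for the ratio: x_2/x_1 = [(1/2)·p_1/p_2]^(3).
With the ratio pinned down, the budget gives x_1* = M/(p_1 + p_2·(x_2/x_1)) and x_2* = (x_2/x_1)·x_1*.
Numerically x_2/x_1 = 27.407028, so x_1* = 172/(30.15 + 5·27.407028) = 1.0288.
At M' = 258: x_1* = 1.5432. Change: 1.5432 − 1.0288 = 0.5144.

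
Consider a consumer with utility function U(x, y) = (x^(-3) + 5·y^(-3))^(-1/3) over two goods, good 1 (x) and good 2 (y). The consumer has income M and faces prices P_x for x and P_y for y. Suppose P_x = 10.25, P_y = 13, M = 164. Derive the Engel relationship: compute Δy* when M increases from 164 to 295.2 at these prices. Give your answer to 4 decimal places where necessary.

Δy* = 6.4713

MU_x ∝ x^(-4), MU_y ∝ 5·y^(-4), so MRS = (1/5)·(y/x)^(4) = P_x/P_y.
Solve for the ratio: y/x = [5·P_x/P_y]^(0.25).
With the ratio pinned down, the budget gives x* = M/(P_x + P_y·(y/x)) and y* = (y/x)·x*.
Numerically y/x = 1.409086, so x* = 164/(10.25 + 13·1.409086) = 5.7407 and y* = 1.409086·5.7407 = 8.0891.
At M' = 295.2: y* = 14.5604. Change: 14.5604 − 8.0891 = 6.4713.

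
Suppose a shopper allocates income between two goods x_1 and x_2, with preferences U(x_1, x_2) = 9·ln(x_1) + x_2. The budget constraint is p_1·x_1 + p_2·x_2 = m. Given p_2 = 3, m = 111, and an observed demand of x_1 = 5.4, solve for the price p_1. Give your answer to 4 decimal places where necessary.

MU_x_1 = 9/x_1, MU_x_2 = 1. Tangency: 9/x_1 = p_1/p_2.
So x_1*(p_1,p_2) = 9·p_2/p_1, independent of income; and x_2* = (m − 9·p_2)/p_2.
Set x_1* = 5.4 in the demand function and solve for p_1: p_1 = 5.

p_1 = 5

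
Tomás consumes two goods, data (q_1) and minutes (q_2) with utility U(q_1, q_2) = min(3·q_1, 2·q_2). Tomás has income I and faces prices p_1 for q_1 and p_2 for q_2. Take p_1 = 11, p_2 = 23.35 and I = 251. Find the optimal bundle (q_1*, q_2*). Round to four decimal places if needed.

Leontief preferences: the optimum is at the kink where q_1/2 = q_2/3, i.e. q_2 = (3/2)·q_1.
Budget: p_1·q_1 + p_2·(3/2)·q_1 = I, so (2·p_1 + 3·p_2)·q_1 = 2·I.
Demand: q_1*(p_1,p_2,I) = 2·I/(2·p_1 + 3·p_2), q_2* = 3·I/(2·p_1 + 3·p_2).
Here 2·11 + 3·23.35 = 92.05, giving q_1* = 5.4536 and q_2* = 8.1803.

q_1* = 5.4536, q_2* = 8.1803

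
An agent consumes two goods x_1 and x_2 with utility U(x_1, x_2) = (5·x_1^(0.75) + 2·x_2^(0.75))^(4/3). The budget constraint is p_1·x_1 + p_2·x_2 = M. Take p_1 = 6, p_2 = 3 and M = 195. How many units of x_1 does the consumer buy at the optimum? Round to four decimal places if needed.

MU_x_1 ∝ 5·x_1^(-0.25), MU_x_2 ∝ 2·x_2^(-0.25), so MRS = (5/2)·(x_2/x_1)^(0.25) = p_1/p_2.
Solve for the ratio: x_2/x_1 = [(2/5)·p_1/p_2]^(4).
Substitute x_2 = (x_2/x_1)·x_1 into the budget: x_1* = M/(p_1 + p_2·(x_2/x_1)).
Numerically x_2/x_1 = 0.4096, so x_1* = 195/(6 + 3·0.4096) = 26.9754.

x_1* = 26.9754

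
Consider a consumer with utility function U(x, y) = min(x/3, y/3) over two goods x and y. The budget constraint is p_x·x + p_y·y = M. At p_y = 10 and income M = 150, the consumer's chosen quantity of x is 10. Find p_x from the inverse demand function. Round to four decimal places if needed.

p_x = 5

With perfect complements, no substitution: consume in ratio x:y = 3:3.
Budget: p_x·x + p_y·x = M, so (3·p_x + 3·p_y)·x = 3·M.
Demand: x*(p_x,p_y,M) = 3·M/(3·p_x + 3·p_y), y* = 3·M/(3·p_x + 3·p_y).
Set x* = 10 in the demand function and solve for p_x: p_x = 5.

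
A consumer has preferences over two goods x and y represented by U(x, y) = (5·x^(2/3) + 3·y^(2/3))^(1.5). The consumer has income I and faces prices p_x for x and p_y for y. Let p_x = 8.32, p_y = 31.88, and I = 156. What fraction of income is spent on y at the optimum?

Substitute y = (y/x)·x into the budget: x* = I/(p_x + p_y·(y/x)).
Numerically y/x = 0.003839, so x* = 156/(8.32 + 31.88·0.003839) = 18.4782 and y* = 0.003839·18.4782 = 0.0709.
Expenditure on y: 31.88·0.0709 = 2.2618; share = 0.0145.

share on y = 0.0145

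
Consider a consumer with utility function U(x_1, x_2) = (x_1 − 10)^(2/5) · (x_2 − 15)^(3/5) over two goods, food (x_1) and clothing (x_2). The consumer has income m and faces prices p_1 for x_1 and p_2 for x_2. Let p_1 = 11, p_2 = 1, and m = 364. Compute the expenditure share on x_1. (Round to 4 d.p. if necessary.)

share on x_1 = 0.5648

Let x_1' = x_1−10, x_2' = x_2−15. MRS = (2/3)·x_2'/x_1' = p_1/p_2.
After buying the subsistence bundle (10, 15), a share 0.4 of the remaining income goes to x_1: x_1* = 10 + 0.4·(m − 10p_1 − 15p_2)/p_1.
Discretionary income = 364 − 10·11 − 15·1 = 239; x_1* = 10 + 0.4·239/11 = 18.6909; x_2* = 15 + 0.6·239/1 = 158.4.
Expenditure on x_1: 11·18.6909 = 205.6; share = 0.5648.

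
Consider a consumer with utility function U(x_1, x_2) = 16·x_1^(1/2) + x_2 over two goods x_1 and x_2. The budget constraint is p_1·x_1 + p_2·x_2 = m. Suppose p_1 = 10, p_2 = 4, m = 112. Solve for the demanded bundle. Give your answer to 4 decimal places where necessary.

Utility is quasi-linear in x_2; the FOC for x_1 is 8/√x_1 = p_1/p_2.
Thus x_1* = (8·p_2/p_1)² — independent of m — with the rest of income spent on x_2.
Plugging in: x_1* = (8·4/10)² = 10.24, x_2* = 2.4.

x_1* = 10.24, x_2* = 2.4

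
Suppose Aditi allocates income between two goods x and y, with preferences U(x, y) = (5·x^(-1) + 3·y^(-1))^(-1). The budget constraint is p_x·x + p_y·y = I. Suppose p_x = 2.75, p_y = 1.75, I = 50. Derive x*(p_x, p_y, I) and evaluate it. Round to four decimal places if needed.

MRS = MU_x/MU_y = (5/3)·(y/x)^(2). Set equal to p_x/p_y.
Hence y/x = ((3/5)·p_x/p_y)^(1/(2)), i.e. raised to the 0.5 power.
With the ratio pinned down, the budget gives x* = I/(p_x + p_y·(y/x)) and y* = (y/x)·x*.
Numerically y/x = 0.971008, so x* = 50/(2.75 + 1.75·0.971008) = 11.2378.

x* = 11.2378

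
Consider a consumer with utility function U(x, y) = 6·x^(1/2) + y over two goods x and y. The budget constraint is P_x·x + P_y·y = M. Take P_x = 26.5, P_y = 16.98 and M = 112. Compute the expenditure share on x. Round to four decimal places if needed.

Plugging in: x* = (3·16.98/26.5)² = 3.6951, y* = 0.8292.
Expenditure on x: 26.5·3.6951 = 97.9201; share = 0.8743.

share on x = 0.8743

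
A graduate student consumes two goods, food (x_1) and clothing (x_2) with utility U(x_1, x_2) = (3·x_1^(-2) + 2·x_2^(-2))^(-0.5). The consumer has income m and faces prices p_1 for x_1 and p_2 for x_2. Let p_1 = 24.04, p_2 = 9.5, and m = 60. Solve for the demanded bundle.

From the CES first-order condition, (3/2)·(x_2/x_1)^(3) = p_1/p_2.
Solve for the ratio: x_2/x_1 = [(2/3)·p_1/p_2]^(1/3).
With the ratio pinned down, the budget gives x_1* = m/(p_1 + p_2·(x_2/x_1)) and x_2* = (x_2/x_1)·x_1*.
Numerically x_2/x_1 = 1.190437, so x_1* = 60/(24.04 + 9.5·1.190437) = 1.6974 and x_2* = 1.190437·1.6974 = 2.0206.

x_1* = 1.6974, x_2* = 2.0206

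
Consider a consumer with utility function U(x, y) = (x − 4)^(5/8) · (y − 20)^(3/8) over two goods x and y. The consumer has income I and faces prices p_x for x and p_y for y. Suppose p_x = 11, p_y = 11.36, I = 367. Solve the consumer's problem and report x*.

This is Cobb-Douglas in (x−4, y−20): tangency gives 0.625·p_y·(y−20) = 0.375·p_x·(x−4).
After buying the subsistence bundle (4, 20), a share 0.625 of the remaining income goes to x: x* = 4 + 0.625·(I − 4p_x − 20p_y)/p_x.
Discretionary income = 367 − 4·11 − 20·11.36 = 95.8; x* = 4 + 0.625·95.8/11 = 9.4432.

x* = 9.4432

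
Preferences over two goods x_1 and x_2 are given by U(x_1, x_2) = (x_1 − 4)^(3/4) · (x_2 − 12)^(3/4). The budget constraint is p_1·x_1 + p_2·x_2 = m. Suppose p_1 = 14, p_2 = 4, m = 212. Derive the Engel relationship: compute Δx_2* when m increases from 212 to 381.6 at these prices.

Let x_1' = x_1−4, x_2' = x_2−12. MRS = x_2'/x_1' = p_1/p_2.
After buying the subsistence bundle (4, 12), a share 0.5 of the remaining income goes to x_1: x_1* = 4 + 0.5·(m − 4p_1 − 12p_2)/p_1.
Discretionary income = 212 − 4·14 − 12·4 = 108; x_2* = 12 + 0.5·108/4 = 25.5.
At m' = 381.6: x_2* = 46.7. Change: 46.7 − 25.5 = 21.2.

Δx_2* = 21.2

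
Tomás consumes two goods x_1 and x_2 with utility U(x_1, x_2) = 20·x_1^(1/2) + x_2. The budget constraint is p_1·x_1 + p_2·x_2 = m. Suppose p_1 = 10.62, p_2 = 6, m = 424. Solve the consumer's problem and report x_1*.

Set MRS = p_1/p_2: 10·x_1^(−1/2) = p_1/p_2.
Thus x_1* = (10·p_2/p_1)² — independent of m — with the rest of income spent on x_2.
Plugging in: x_1* = (10·6/10.62)² = 31.9193.

x_1* = 31.9193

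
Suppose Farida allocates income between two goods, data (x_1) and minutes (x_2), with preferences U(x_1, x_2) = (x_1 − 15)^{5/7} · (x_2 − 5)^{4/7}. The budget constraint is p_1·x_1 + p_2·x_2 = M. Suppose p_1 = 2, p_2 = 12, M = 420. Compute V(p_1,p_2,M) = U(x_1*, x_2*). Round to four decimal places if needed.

This is Cobb-Douglas in (x_1−15, x_2−5): tangency gives 5/7·p_2·(x_2−5) = 4/7·p_1·(x_1−15).
Substituting into the budget: x_1* = 15 + 5/9·(M − 15·p_1 − 5·p_2)/p_1, and x_2* = 5 + 4/9·(…)/p_2.
Discretionary income = 420 − 15·2 − 5·12 = 330; x_1* = 15 + 5/9·330/2 = 106.6667; x_2* = 5 + 4/9·330/12 = 17.2222.
Utility at the optimum: U(106.6667, 17.2222) = 105.3922.

V = 105.3922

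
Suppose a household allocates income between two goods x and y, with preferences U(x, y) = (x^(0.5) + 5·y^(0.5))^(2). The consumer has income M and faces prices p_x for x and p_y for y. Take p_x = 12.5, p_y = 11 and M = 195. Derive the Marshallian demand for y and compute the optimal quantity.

y* = 17.1245

MRS = MU_x/MU_y = (1/5)·(y/x)^(0.5). Set equal to p_x/p_y.
Hence y/x = (5·p_x/p_y)^(1/(0.5)), i.e. raised to the 2 power.
With the ratio pinned down, the budget gives x* = M/(p_x + p_y·(y/x)) and y* = (y/x)·x*.
Numerically y/x = 32.283058, so x* = 195/(12.5 + 11·32.283058) = 0.5304 and y* = 32.283058·0.5304 = 17.1245.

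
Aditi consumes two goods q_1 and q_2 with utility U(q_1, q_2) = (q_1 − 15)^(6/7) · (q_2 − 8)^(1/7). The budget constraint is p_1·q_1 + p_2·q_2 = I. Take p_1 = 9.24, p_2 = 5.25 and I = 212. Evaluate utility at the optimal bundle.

Let q_1' = q_1−15, q_2' = q_2−8. MRS = 6·q_2'/q_1' = p_1/p_2.
Substituting into the budget: q_1* = 15 + 6/7·(I − 15·p_1 − 8·p_2)/p_1, and q_2* = 8 + 1/7·(…)/p_2.
Discretionary income = 212 − 15·9.24 − 8·5.25 = 31.4; q_1* = 15 + 6/7·31.4/9.24 = 17.9128; q_2* = 8 + 1/7·31.4/5.25 = 8.8544.
Utility at the optimum: U(17.9128, 8.8544) = 2.4447.

V = 2.4447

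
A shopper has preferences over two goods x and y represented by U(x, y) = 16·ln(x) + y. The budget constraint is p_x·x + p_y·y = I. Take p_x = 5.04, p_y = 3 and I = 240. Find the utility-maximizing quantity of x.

Set MRS = p_x/p_y: (16/x)/1 = p_x/p_y.
So x*(p_x,p_y) = 16·p_y/p_x, independent of income; and y* = (I − 16·p_y)/p_y.
At the given prices: x* = 16·3/5.04 = 9.5238.

x* = 9.5238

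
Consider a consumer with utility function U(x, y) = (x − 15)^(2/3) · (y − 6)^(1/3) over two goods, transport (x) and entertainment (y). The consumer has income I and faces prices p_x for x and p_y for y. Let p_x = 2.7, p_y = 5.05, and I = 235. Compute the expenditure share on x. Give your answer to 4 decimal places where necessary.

MRS = 2·(y−6)/(x−15). Tangency with p_x/p_y gives y−6 = (1/2)·(p_x/p_y)·(x−15).
Substituting into the budget: x* = 15 + 2/3·(I − 15·p_x − 6·p_y)/p_x, and y* = 6 + 1/3·(…)/p_y.
Discretionary income = 235 − 15·2.7 − 6·5.05 = 164.2; x* = 15 + 2/3·164.2/2.7 = 55.5432; y* = 6 + 1/3·164.2/5.05 = 16.8383.
Expenditure on x: 2.7·55.5432 = 149.9667; share = 0.6382.

share on x = 0.6382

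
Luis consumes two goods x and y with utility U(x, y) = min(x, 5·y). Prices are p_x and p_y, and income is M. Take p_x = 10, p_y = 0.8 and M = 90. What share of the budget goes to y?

Leontief preferences: the optimum is at the kink where x/5 = y/1, i.e. y = (1/5)·x.
Budget: p_x·x + p_y·(1/5)·x = M, so (5·p_x + p_y)·x = 5·M.
Demand: x*(p_x,p_y,M) = 5·M/(5·p_x + p_y), y* = M/(5·p_x + p_y).
Here 5·10 + 0.8 = 50.8, giving x* = 8.8583 and y* = 1.7717.
Expenditure on y: 0.8·1.7717 = 1.4173; share = 0.0157.

share on y = 0.0157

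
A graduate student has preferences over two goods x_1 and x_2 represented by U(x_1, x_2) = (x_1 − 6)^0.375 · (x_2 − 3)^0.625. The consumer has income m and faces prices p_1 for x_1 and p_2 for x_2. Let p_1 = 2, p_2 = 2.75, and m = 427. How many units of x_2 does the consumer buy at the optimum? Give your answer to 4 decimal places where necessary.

x_2* = 95.4432

MRS = (3/5)·(x_2−3)/(x_1−6). Tangency with p_1/p_2 gives x_2−3 = (5/3)·(p_1/p_2)·(x_1−6).
After buying the subsistence bundle (6, 3), a share 0.375 of the remaining income goes to x_1: x_1* = 6 + 0.375·(m − 6p_1 − 3p_2)/p_1.
Discretionary income = 427 − 6·2 − 3·2.75 = 406.75; x_2* = 3 + 0.625·406.75/2.75 = 95.4432.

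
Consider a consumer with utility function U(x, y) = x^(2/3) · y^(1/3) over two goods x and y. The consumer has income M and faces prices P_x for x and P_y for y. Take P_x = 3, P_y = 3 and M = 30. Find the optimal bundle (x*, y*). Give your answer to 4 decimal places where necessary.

x* = 6.6667, y* = 3.3333

Demand: x*(P_x,P_y,M) = 2/3·M/P_x and y* = 1/3·M/P_y.
At P_x=3, P_y=3, M=30: x* = 2/3·30/3 = 6.6667, y* = 3.3333.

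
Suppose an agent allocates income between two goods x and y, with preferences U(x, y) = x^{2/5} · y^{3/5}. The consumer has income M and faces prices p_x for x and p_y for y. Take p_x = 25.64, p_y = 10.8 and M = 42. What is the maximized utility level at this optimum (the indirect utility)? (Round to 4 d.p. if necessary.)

Demand: x*(p_x,p_y,M) = 0.4·M/p_x and y* = 0.6·M/p_y.
At p_x=25.64, p_y=10.8, M=42: x* = 0.4·42/25.64 = 0.6552, y* = 2.3333.
Utility at the optimum: U(0.6552, 2.3333) = 1.4039.

V = 1.4039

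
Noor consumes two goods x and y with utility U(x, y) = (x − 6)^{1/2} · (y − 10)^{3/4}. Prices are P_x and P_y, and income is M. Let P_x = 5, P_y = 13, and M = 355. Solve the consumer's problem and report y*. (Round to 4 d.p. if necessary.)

MRS = (2/3)·(y−10)/(x−6). Tangency with P_x/P_y gives y−10 = (3/2)·(P_x/P_y)·(x−6).
After buying the subsistence bundle (6, 10), a share 0.4 of the remaining income goes to x: x* = 6 + 0.4·(M − 6P_x − 10P_y)/P_x.
Discretionary income = 355 − 6·5 − 10·13 = 195; y* = 10 + 0.6·195/13 = 19.

y* = 19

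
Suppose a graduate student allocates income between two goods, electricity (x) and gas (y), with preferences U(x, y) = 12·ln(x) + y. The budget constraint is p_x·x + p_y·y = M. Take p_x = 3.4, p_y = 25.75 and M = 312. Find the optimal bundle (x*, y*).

x* = 90.8824, y* = 0.1165

MU_x = 12/x, MU_y = 1. Tangency: 12/x = p_x/p_y.
So x*(p_x,p_y) = 12·p_y/p_x, independent of income; and y* = (M − 12·p_y)/p_y.
At the given prices: x* = 12·25.75/3.4 = 90.8824, and y* = 0.1165.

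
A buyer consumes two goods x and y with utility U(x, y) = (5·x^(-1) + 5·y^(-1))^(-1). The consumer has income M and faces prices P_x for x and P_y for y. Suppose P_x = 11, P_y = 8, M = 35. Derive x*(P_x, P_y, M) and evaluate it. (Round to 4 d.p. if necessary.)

x* = 1.7173

MRS = MU_x/MU_y = (y/x)^(2). Set equal to P_x/P_y.
Solve for the ratio: y/x = [P_x/P_y]^(0.5).
Substitute y = (y/x)·x into the budget: x* = M/(P_x + P_y·(y/x)).
Numerically y/x = 1.172604, so x* = 35/(11 + 8·1.172604) = 1.7173.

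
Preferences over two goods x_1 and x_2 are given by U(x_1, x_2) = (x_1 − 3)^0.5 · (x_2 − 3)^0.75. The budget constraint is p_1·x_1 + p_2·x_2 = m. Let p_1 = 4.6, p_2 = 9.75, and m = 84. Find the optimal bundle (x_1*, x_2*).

x_1* = 6.5609, x_2* = 5.52

Let x_1' = x_1−3, x_2' = x_2−3. MRS = (2/3)·x_2'/x_1' = p_1/p_2.
Substituting into the budget: x_1* = 3 + 0.4·(m − 3·p_1 − 3·p_2)/p_1, and x_2* = 3 + 0.6·(…)/p_2.
Discretionary income = 84 − 3·4.6 − 3·9.75 = 40.95; x_1* = 3 + 0.4·40.95/4.6 = 6.5609; x_2* = 3 + 0.6·40.95/9.75 = 5.52.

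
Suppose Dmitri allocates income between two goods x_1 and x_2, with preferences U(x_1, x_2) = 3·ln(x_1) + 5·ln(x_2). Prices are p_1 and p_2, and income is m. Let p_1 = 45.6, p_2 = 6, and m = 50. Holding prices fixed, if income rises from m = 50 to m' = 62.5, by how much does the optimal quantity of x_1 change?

Tangency: MRS = (3/5)·x_2/x_1 = p_1/p_2.
So 3·p_2·x_2 = 5·p_1·x_1; combined with the budget, a share 0.375 of income goes to x_1.
Demand: x_1*(p_1,p_2,m) = 0.375·m/p_1 and x_2* = 0.625·m/p_2.
At p_1=45.6, p_2=6, m=50: x_1* = 0.375·50/45.6 = 0.4112.
At m' = 62.5: x_1* = 0.514. Change: 0.514 − 0.4112 = 0.1028.

Δx_1* = 0.1028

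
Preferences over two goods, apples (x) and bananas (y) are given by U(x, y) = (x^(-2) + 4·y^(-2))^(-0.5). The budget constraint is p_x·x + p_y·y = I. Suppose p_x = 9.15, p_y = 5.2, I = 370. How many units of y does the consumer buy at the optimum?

Numerically y/x = 1.916428, so x* = 370/(9.15 + 5.2·1.916428) = 19.3561 and y* = 1.916428·19.3561 = 37.0946.

y* = 37.0946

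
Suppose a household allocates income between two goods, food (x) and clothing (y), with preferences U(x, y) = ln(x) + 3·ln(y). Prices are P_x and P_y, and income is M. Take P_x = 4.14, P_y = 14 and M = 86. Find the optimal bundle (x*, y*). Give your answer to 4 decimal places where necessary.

The MRS is (1/3)·y/x. Set MRS = P_x/P_y.
So P_y·y = 3·P_x·x; combined with the budget, a share 0.25 of income goes to x.
Demand: x*(P_x,P_y,M) = 0.25·M/P_x and y* = 0.75·M/P_y.
At P_x=4.14, P_y=14, M=86: x* = 0.25·86/4.14 = 5.1932, y* = 4.6071.

x* = 5.1932, y* = 4.6071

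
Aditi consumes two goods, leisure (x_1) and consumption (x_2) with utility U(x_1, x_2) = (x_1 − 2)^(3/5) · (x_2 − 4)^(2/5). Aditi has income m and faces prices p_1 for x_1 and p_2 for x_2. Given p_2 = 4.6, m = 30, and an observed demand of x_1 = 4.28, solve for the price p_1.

p_1 = 2

MRS = (3/2)·(x_2−4)/(x_1−2). Tangency with p_1/p_2 gives x_2−4 = (2/3)·(p_1/p_2)·(x_1−2).
Substituting into the budget: x_1* = 2 + 0.6·(m − 2·p_1 − 4·p_2)/p_1, and x_2* = 4 + 0.4·(…)/p_2.
Set x_1* = 4.28 in the demand function and solve for p_1: p_1 = 2.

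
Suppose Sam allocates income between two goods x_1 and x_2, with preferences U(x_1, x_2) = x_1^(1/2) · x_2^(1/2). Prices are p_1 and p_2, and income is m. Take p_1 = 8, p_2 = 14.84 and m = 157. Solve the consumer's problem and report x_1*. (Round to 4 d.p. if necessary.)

The MRS is x_2/x_1. Set MRS = p_1/p_2.
So 0.5·p_2·x_2 = 0.5·p_1·x_1; combined with the budget, a share 0.5 of income goes to x_1.
Demand: x_1*(p_1,p_2,m) = 0.5·m/p_1 and x_2* = 0.5·m/p_2.
At p_1=8, p_2=14.84, m=157: x_1* = 0.5·157/8 = 9.8125.

x_1* = 9.8125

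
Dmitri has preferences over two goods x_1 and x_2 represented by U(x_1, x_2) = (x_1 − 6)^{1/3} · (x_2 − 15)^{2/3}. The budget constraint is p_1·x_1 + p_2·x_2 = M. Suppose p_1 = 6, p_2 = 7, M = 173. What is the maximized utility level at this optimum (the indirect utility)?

V = 2.5464

This is Cobb-Douglas in (x_1−6, x_2−15): tangency gives 1/3·p_2·(x_2−15) = 2/3·p_1·(x_1−6).
After buying the subsistence bundle (6, 15), a share 1/3 of the remaining income goes to x_1: x_1* = 6 + 1/3·(M − 6p_1 − 15p_2)/p_1.
Discretionary income = 173 − 6·6 − 15·7 = 32; x_1* = 6 + 1/3·32/6 = 7.7778; x_2* = 15 + 2/3·32/7 = 18.0476.
Utility at the optimum: U(7.7778, 18.0476) = 2.5464.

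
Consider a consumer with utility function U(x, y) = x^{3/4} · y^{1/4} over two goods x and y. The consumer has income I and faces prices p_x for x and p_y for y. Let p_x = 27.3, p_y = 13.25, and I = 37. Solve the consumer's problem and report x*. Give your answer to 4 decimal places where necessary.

x* = 1.0165

Tangency: MRS = 3·y/x = p_x/p_y.
So 0.75·p_y·y = 0.25·p_x·x; combined with the budget, a share 0.75 of income goes to x.
Demand: x*(p_x,p_y,I) = 0.75·I/p_x and y* = 0.25·I/p_y.
At p_x=27.3, p_y=13.25, I=37: x* = 0.75·37/27.3 = 1.0165.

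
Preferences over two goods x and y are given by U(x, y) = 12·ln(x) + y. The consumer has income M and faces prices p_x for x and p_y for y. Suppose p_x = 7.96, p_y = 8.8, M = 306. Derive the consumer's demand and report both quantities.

Set MRS = p_x/p_y: (12/x)/1 = p_x/p_y.
So x*(p_x,p_y) = 12·p_y/p_x, independent of income; and y* = (M − 12·p_y)/p_y.
At the given prices: x* = 12·8.8/7.96 = 13.2663, and y* = 22.7727.

x* = 13.2663, y* = 22.7727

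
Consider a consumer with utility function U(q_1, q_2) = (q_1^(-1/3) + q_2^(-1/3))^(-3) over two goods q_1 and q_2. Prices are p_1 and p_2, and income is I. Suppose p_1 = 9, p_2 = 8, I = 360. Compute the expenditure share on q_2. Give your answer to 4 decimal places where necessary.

Numerically q_2/q_1 = 1.092356, so q_1* = 360/(9 + 8·1.092356) = 20.2944 and q_2* = 1.092356·20.2944 = 22.1688.
Expenditure on q_2: 8·22.1688 = 177.3501; share = 0.4926.

share on q_2 = 0.4926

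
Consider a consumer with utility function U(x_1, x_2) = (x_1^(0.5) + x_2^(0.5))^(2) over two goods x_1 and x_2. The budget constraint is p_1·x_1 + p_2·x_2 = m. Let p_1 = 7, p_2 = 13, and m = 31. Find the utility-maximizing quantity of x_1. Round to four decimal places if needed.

MU_x_1 ∝ x_1^(-0.5), MU_x_2 ∝ x_2^(-0.5), so MRS = (x_2/x_1)^(0.5) = p_1/p_2.
Solve for the ratio: x_2/x_1 = [p_1/p_2]^(2).
Substitute x_2 = (x_2/x_1)·x_1 into the budget: x_1* = m/(p_1 + p_2·(x_2/x_1)).
Numerically x_2/x_1 = 0.289941, so x_1* = 31/(7 + 13·0.289941) = 2.8786.

x_1* = 2.8786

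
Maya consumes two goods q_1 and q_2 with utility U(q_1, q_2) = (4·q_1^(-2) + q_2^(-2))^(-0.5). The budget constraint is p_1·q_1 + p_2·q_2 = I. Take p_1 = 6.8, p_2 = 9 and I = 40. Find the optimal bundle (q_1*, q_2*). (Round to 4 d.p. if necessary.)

q_1* = 3.3434, q_2* = 1.9183

Substitute q_2 = (q_2/q_1)·q_1 into the budget: q_1* = I/(p_1 + p_2·(q_2/q_1)).
Numerically q_2/q_1 = 0.573767, so q_1* = 40/(6.8 + 9·0.573767) = 3.3434 and q_2* = 0.573767·3.3434 = 1.9183.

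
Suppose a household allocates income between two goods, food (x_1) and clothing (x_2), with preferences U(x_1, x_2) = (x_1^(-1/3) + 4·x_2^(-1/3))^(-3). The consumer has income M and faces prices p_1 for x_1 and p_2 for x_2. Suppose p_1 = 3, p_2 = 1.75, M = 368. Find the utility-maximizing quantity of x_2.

With the ratio pinned down, the budget gives x_1* = M/(p_1 + p_2·(x_2/x_1)) and x_2* = (x_2/x_1)·x_1*.
Numerically x_2/x_1 = 4.237477, so x_1* = 368/(3 + 1.75·4.237477) = 35.3317 and x_2* = 4.237477·35.3317 = 149.7171.

x_2* = 149.7171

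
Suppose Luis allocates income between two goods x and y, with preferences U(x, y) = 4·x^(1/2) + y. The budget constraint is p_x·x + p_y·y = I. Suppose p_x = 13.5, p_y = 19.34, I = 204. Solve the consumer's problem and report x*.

x* = 8.2093

Plugging in: x* = (2·19.34/13.5)² = 8.2093.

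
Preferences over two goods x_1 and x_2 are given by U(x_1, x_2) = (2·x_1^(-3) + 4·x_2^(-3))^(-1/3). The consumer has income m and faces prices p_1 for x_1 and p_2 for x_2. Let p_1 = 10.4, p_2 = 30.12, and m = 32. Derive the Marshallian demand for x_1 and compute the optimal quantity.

MU_x_1 ∝ 2·x_1^(-4), MU_x_2 ∝ 4·x_2^(-4), so MRS = (1/2)·(x_2/x_1)^(4) = p_1/p_2.
Solve for the ratio: x_2/x_1 = [2·p_1/p_2]^(0.25).
With the ratio pinned down, the budget gives x_1* = m/(p_1 + p_2·(x_2/x_1)) and x_2* = (x_2/x_1)·x_1*.
Numerically x_2/x_1 = 0.911595, so x_1* = 32/(10.4 + 30.12·0.911595) = 0.8453.

x_1* = 0.8453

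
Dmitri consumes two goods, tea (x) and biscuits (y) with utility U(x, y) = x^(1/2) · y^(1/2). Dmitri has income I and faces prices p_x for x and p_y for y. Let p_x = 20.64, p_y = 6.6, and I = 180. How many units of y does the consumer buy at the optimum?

MU_x/MU_y = (0.5·y)/(0.5·x); tangency sets this equal to p_x/p_y.
Rearranging, p_y·y = p_x·x. Substituting into the budget gives p_x·x·(1 + 1) = I.
Demand: x*(p_x,p_y,I) = 0.5·I/p_x and y* = 0.5·I/p_y.
At p_x=20.64, p_y=6.6, I=180: y* = 0.5·180/6.6 = 13.6364.

y* = 13.6364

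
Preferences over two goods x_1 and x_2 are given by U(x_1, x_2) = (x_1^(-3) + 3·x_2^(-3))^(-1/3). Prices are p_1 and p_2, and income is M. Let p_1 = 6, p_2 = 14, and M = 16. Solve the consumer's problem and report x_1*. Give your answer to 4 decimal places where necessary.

x_1* = 0.7653

Numerically x_2/x_1 = 1.064844, so x_1* = 16/(6 + 14·1.064844) = 0.7653.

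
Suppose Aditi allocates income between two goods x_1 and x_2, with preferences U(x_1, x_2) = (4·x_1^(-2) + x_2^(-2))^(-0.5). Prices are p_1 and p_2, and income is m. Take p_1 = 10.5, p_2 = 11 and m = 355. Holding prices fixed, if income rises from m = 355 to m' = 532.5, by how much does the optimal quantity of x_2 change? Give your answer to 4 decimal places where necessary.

Δx_2* = 6.3556

MU_x_1 ∝ 4·x_1^(-3), MU_x_2 ∝ x_2^(-3), so MRS = 4·(x_2/x_1)^(3) = p_1/p_2.
Solve for the ratio: x_2/x_1 = [(1/4)·p_1/p_2]^(1/3).
With the ratio pinned down, the budget gives x_1* = m/(p_1 + p_2·(x_2/x_1)) and x_2* = (x_2/x_1)·x_1*.
Numerically x_2/x_1 = 0.620267, so x_1* = 355/(10.5 + 11·0.620267) = 20.4931 and x_2* = 0.620267·20.4931 = 12.7112.
At m' = 532.5: x_2* = 19.0668. Change: 19.0668 − 12.7112 = 6.3556.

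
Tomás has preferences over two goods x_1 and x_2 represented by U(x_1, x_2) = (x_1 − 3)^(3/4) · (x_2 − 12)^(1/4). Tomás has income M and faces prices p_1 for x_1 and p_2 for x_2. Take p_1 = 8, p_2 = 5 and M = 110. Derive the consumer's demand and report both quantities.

x_1* = 5.4375, x_2* = 13.3

After buying the subsistence bundle (3, 12), a share 0.75 of the remaining income goes to x_1: x_1* = 3 + 0.75·(M − 3p_1 − 12p_2)/p_1.
Discretionary income = 110 − 3·8 − 12·5 = 26; x_1* = 3 + 0.75·26/8 = 5.4375; x_2* = 12 + 0.25·26/5 = 13.3.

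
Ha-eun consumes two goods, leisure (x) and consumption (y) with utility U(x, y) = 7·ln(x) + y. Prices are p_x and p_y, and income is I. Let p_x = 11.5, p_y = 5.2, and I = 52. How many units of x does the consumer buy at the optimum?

x* = 3.1652

Set MRS = p_x/p_y: (7/x)/1 = p_x/p_y.
So x*(p_x,p_y) = 7·p_y/p_x, independent of income; and y* = (I − 7·p_y)/p_y.
At the given prices: x* = 7·5.2/11.5 = 3.1652.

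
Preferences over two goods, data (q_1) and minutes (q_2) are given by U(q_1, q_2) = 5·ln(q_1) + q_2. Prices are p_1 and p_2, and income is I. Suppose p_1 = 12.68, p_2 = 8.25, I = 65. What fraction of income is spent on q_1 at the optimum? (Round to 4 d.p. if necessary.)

So q_1*(p_1,p_2) = 5·p_2/p_1, independent of income; and q_2* = (I − 5·p_2)/p_2.
At the given prices: q_1* = 5·8.25/12.68 = 3.2532, and q_2* = 2.8788.
Expenditure on q_1: 12.68·3.2532 = 41.25; share = 0.6346.

share on q_1 = 0.6346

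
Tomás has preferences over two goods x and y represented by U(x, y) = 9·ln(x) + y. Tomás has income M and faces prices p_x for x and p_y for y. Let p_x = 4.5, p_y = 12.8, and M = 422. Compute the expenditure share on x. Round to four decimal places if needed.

share on x = 0.273

So x*(p_x,p_y) = 9·p_y/p_x, independent of income; and y* = (M − 9·p_y)/p_y.
At the given prices: x* = 9·12.8/4.5 = 25.6, and y* = 23.9688.
Expenditure on x: 4.5·25.6 = 115.2; share = 0.273.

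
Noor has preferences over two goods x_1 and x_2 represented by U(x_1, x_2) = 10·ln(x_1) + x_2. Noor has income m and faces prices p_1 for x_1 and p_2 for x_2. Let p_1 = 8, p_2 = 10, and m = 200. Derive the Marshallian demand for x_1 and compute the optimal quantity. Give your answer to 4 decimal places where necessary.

x_1* = 12.5

Set MRS = p_1/p_2: (10/x_1)/1 = p_1/p_2.
So x_1*(p_1,p_2) = 10·p_2/p_1, independent of income; and x_2* = (m − 10·p_2)/p_2.
At the given prices: x_1* = 10·10/8 = 12.5.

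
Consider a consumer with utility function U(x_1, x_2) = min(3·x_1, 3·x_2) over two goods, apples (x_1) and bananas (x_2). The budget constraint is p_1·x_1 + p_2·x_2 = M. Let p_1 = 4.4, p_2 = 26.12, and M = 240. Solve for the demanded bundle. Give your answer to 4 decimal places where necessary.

Leontief preferences: the optimum is at the kink where x_1/3 = x_2/3, i.e. x_2 = x_1.
Budget: p_1·x_1 + p_2·x_1 = M, so (3·p_1 + 3·p_2)·x_1 = 3·M.
Demand: x_1*(p_1,p_2,M) = 3·M/(3·p_1 + 3·p_2), x_2* = 3·M/(3·p_1 + 3·p_2).
Here 3·4.4 + 3·26.12 = 91.56, giving x_1* = 7.8637 and x_2* = 7.8637.

x_1* = 7.8637, x_2* = 7.8637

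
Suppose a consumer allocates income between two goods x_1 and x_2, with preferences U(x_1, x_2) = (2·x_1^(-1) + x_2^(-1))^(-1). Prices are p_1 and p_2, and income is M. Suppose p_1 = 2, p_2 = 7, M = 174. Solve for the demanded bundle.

From the CES first-order condition, 2·(x_2/x_1)^(2) = p_1/p_2.
Solve for the ratio: x_2/x_1 = [(1/2)·p_1/p_2]^(0.5).
Substitute x_2 = (x_2/x_1)·x_1 into the budget: x_1* = M/(p_1 + p_2·(x_2/x_1)).
Numerically x_2/x_1 = 0.377964, so x_1* = 174/(2 + 7·0.377964) = 37.4536 and x_2* = 0.377964·37.4536 = 14.1561.

x_1* = 37.4536, x_2* = 14.1561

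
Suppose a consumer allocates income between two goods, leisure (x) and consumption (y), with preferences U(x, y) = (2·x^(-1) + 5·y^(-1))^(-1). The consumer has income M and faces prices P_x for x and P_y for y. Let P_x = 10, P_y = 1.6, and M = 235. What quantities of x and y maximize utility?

MU_x ∝ 2·x^(-2), MU_y ∝ 5·y^(-2), so MRS = (2/5)·(y/x)^(2) = P_x/P_y.
Hence y/x = ((5/2)·P_x/P_y)^(1/(2)), i.e. raised to the 0.5 power.
With the ratio pinned down, the budget gives x* = M/(P_x + P_y·(y/x)) and y* = (y/x)·x*.
Numerically y/x = 3.952847, so x* = 235/(10 + 1.6·3.952847) = 14.3955 and y* = 3.952847·14.3955 = 56.9032.

x* = 14.3955, y* = 56.9032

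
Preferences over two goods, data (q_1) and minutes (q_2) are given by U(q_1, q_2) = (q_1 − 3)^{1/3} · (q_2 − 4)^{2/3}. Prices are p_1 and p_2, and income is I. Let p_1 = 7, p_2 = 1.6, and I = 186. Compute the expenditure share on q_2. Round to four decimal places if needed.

Let q_1' = q_1−3, q_2' = q_2−4. MRS = (1/2)·q_2'/q_1' = p_1/p_2.
Substituting into the budget: q_1* = 3 + 1/3·(I − 3·p_1 − 4·p_2)/p_1, and q_2* = 4 + 2/3·(…)/p_2.
Discretionary income = 186 − 3·7 − 4·1.6 = 158.6; q_1* = 3 + 1/3·158.6/7 = 10.5524; q_2* = 4 + 2/3·158.6/1.6 = 70.0833.
Expenditure on q_2: 1.6·70.0833 = 112.1333; share = 0.6029.

share on q_2 = 0.6029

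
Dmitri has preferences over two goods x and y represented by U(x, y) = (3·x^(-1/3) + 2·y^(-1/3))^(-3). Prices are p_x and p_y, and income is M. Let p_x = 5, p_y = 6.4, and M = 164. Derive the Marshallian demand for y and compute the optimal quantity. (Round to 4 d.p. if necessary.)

From the CES first-order condition, (3/2)·(y/x)^(4/3) = p_x/p_y.
Hence y/x = ((2/3)·p_x/p_y)^(1/(4/3)), i.e. raised to the 0.75 power.
Substitute y = (y/x)·x into the budget: x* = M/(p_x + p_y·(y/x)).
Numerically y/x = 0.61309, so x* = 164/(5 + 6.4·0.61309) = 18.3779 and y* = 0.61309·18.3779 = 11.2673.

y* = 11.2673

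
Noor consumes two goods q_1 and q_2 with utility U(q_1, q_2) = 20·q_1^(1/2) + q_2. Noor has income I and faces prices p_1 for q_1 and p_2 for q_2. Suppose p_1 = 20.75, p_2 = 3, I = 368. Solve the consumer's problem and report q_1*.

Utility is quasi-linear in q_2; the FOC for q_1 is 10/√q_1 = p_1/p_2.
Solve: √q_1 = 10·p_2/p_1, so q_1*(p_1,p_2) = (10·p_2/p_1)², and q_2* = (I − p_1·q_1*)/p_2.
Plugging in: q_1* = (10·3/20.75)² = 2.0903.

q_1* = 2.0903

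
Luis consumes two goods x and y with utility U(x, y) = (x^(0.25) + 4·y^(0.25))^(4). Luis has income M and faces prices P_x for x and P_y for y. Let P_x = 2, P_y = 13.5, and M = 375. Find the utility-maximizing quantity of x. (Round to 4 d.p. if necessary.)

x* = 43.0067

MU_x ∝ x^(-0.75), MU_y ∝ 4·y^(-0.75), so MRS = (1/4)·(y/x)^(0.75) = P_x/P_y.
Hence y/x = (4·P_x/P_y)^(1/(0.75)), i.e. raised to the 4/3 power.
With the ratio pinned down, the budget gives x* = M/(P_x + P_y·(y/x)) and y* = (y/x)·x*.
Numerically y/x = 0.497747, so x* = 375/(2 + 13.5·0.497747) = 43.0067.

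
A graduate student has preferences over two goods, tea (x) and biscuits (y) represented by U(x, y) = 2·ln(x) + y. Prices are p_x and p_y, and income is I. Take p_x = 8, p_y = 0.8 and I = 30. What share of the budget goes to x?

share on x = 0.0533

MU_x = 2/x, MU_y = 1. Tangency: 2/x = p_x/p_y.
So x*(p_x,p_y) = 2·p_y/p_x, independent of income; and y* = (I − 2·p_y)/p_y.
At the given prices: x* = 2·0.8/8 = 0.2, and y* = 35.5.
Expenditure on x: 8·0.2 = 1.6; share = 0.0533.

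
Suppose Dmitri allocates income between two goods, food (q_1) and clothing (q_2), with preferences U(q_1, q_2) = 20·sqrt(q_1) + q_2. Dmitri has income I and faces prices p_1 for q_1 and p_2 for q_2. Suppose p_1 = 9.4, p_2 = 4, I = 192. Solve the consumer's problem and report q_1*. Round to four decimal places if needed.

q_1* = 18.1077

MU_q_1 = 10/√q_1, MU_q_2 = 1. Tangency: 10/√q_1 = p_1/p_2.
Thus q_1* = (10·p_2/p_1)² — independent of I — with the rest of income spent on q_2.
Plugging in: q_1* = (10·4/9.4)² = 18.1077.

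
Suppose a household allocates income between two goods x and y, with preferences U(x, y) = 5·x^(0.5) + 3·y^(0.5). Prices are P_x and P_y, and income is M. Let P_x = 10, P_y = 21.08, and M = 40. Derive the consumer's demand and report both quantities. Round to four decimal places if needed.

With the ratio pinned down, the budget gives x* = M/(P_x + P_y·(y/x)) and y* = (y/x)·x*.
Numerically y/x = 0.081014, so x* = 40/(10 + 21.08·0.081014) = 3.4165 and y* = 0.081014·3.4165 = 0.2768.

x* = 3.4165, y* = 0.2768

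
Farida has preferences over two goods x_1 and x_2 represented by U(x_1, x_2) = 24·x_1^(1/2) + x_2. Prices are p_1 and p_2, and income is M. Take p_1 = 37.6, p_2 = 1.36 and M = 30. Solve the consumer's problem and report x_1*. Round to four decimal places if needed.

Utility is quasi-linear in x_2; the FOC for x_1 is 12/√x_1 = p_1/p_2.
Solve: √x_1 = 12·p_2/p_1, so x_1*(p_1,p_2) = (12·p_2/p_1)², and x_2* = (M − p_1·x_1*)/p_2.
Plugging in: x_1* = (12·1.36/37.6)² = 0.1884.

x_1* = 0.1884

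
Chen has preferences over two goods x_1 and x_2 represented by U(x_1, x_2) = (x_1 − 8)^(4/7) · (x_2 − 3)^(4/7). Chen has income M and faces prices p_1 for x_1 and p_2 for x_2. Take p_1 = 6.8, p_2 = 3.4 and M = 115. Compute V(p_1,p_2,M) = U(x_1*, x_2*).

MRS = (x_2−3)/(x_1−8). Tangency with p_1/p_2 gives x_2−3 = (p_1/p_2)·(x_1−8).
After buying the subsistence bundle (8, 3), a share 0.5 of the remaining income goes to x_1: x_1* = 8 + 0.5·(M − 8p_1 − 3p_2)/p_1.
Discretionary income = 115 − 8·6.8 − 3·3.4 = 50.4; x_1* = 8 + 0.5·50.4/6.8 = 11.7059; x_2* = 3 + 0.5·50.4/3.4 = 10.4118.
Utility at the optimum: U(11.7059, 10.4118) = 6.6402.

V = 6.6402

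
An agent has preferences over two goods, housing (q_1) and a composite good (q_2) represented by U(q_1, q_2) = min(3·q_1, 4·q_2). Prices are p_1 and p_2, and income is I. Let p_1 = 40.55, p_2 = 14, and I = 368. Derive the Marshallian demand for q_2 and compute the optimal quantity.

With perfect complements, no substitution: consume in ratio q_1:q_2 = 4:3.
Budget: p_1·q_1 + p_2·(3/4)·q_1 = I, so (4·p_1 + 3·p_2)·q_1 = 4·I.
Demand: q_1*(p_1,p_2,I) = 4·I/(4·p_1 + 3·p_2), q_2* = 3·I/(4·p_1 + 3·p_2).
Here 4·40.55 + 3·14 = 204.2, giving q_2* = 5.4065.

q_2* = 5.4065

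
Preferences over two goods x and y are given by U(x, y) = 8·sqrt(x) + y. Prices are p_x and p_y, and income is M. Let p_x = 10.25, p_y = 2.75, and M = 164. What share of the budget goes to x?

MU_x = 4/√x, MU_y = 1. Tangency: 4/√x = p_x/p_y.
Thus x* = (4·p_y/p_x)² — independent of M — with the rest of income spent on y.
Plugging in: x* = (4·2.75/10.25)² = 1.1517, y* = 55.3437.
Expenditure on x: 10.25·1.1517 = 11.8049; share = 0.072.

share on x = 0.072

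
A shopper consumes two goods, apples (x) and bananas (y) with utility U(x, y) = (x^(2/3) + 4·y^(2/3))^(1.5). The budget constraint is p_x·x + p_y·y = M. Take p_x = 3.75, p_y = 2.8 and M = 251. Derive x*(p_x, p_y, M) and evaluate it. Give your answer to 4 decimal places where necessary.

MU_x ∝ x^(-1/3), MU_y ∝ 4·y^(-1/3), so MRS = (1/4)·(y/x)^(1/3) = p_x/p_y.
Solve for the ratio: y/x = [4·p_x/p_y]^(3).
With the ratio pinned down, the budget gives x* = M/(p_x + p_y·(y/x)) and y* = (y/x)·x*.
Numerically y/x = 153.744534, so x* = 251/(3.75 + 2.8·153.744534) = 0.578.

x* = 0.578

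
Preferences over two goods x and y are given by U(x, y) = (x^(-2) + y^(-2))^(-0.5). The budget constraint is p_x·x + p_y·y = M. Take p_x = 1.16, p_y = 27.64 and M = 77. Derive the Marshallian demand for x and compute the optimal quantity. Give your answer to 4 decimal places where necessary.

x* = 7.1526

With the ratio pinned down, the budget gives x* = M/(p_x + p_y·(y/x)) and y* = (y/x)·x*.
Numerically y/x = 0.347515, so x* = 77/(1.16 + 27.64·0.347515) = 7.1526.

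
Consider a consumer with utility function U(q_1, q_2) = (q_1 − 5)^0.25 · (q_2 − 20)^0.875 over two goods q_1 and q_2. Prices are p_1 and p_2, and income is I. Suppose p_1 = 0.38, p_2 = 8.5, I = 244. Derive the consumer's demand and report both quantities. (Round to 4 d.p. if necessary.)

MRS = (2/7)·(q_2−20)/(q_1−5). Tangency with p_1/p_2 gives q_2−20 = (7/2)·(p_1/p_2)·(q_1−5).
Substituting into the budget: q_1* = 5 + 2/9·(I − 5·p_1 − 20·p_2)/p_1, and q_2* = 20 + 7/9·(…)/p_2.
Discretionary income = 244 − 5·0.38 − 20·8.5 = 72.1; q_1* = 5 + 2/9·72.1/0.38 = 47.1637; q_2* = 20 + 7/9·72.1/8.5 = 26.5974.

q_1* = 47.1637, q_2* = 26.5974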